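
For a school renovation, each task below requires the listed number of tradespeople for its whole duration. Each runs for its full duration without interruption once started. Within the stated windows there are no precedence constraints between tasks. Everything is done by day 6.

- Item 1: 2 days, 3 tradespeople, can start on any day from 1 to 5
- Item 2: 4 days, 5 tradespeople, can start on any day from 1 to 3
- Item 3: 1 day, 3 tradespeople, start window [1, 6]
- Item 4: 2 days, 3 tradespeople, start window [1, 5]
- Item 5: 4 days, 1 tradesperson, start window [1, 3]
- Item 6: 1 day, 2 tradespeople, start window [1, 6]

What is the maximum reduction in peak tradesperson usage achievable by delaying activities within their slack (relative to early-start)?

9

Early-start peak: d1:17  d2:12  d3:6  d4:6  d5:0  d6:0 ⇒ 17.
Leveled (Item 1@1, Item 2@1, Item 3@5, Item 4@5, Item 5@3, Item 6@3): d1:8  d2:8  d3:8  d4:6  d5:7  d6:4 ⇒ 8.
Reduction 17 − 8 = 9.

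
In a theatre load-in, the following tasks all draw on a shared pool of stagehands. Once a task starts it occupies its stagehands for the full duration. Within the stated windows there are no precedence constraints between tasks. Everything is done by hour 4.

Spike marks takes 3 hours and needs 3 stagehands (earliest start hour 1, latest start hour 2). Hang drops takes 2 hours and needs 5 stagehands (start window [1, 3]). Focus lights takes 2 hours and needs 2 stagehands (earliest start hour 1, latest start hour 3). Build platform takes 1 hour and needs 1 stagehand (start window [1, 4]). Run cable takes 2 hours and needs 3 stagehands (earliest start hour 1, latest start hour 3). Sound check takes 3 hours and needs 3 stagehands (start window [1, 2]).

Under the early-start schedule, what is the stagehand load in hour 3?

6

At early start, hour 3 has: Spike marks, Sound check.
Demand: 3 + 3 = 6.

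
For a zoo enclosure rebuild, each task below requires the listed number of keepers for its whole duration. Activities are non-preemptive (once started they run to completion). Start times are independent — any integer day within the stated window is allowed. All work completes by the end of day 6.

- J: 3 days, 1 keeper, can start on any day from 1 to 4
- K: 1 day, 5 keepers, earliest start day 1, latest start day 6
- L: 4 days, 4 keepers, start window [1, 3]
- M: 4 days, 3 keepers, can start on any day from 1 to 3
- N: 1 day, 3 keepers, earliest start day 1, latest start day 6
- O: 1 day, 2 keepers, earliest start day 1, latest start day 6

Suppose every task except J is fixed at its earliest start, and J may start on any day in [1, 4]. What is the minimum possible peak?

J@1: d1:18  d2:8  d3:8  d4:7  d5:0  d6:0 → peak 18
J@2: d1:17  d2:8  d3:8  d4:8  d5:0  d6:0 → peak 17
J@3: d1:17  d2:7  d3:8  d4:8  d5:1  d6:0 → peak 17
J@4: d1:17  d2:7  d3:7  d4:8  d5:1  d6:1 → peak 17
Best is J@2, peak 17.

17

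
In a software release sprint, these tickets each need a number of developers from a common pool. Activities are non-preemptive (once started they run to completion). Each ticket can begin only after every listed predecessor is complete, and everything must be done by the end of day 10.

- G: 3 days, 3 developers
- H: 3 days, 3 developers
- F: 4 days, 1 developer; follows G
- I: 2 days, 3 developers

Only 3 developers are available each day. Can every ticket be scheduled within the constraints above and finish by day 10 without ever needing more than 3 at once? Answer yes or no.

no

The minimum achievable peak is 4; 3 < 4, so no feasible schedule stays within the cap.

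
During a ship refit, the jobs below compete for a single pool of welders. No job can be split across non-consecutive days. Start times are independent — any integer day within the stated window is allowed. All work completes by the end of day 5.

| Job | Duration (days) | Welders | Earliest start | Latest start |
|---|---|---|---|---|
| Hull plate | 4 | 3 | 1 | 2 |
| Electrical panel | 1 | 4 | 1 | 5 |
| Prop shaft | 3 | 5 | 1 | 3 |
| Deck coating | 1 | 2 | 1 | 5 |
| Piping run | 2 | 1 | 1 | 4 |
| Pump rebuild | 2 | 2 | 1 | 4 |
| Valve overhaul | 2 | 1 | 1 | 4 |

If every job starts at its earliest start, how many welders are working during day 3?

At early start, day 3 has: Hull plate, Prop shaft.
Demand: 3 + 5 = 8.

8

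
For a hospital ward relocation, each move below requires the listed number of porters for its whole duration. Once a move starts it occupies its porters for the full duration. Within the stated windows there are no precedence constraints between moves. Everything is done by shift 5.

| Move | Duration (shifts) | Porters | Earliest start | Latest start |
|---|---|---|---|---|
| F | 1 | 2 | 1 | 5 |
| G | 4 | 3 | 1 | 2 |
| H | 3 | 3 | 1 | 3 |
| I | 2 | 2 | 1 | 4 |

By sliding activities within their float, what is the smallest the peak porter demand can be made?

6

Early-start (F@1, G@1, H@1, I@1) gives peak 10: s1:10  s2:8  s3:6  s4:3  s5:0.
Shift G→2, I→4.
Schedule F@1, G@2, H@1, I@4: s1:5  s2:6  s3:6  s4:5  s5:5 — peak 6.
Total porter-shifts = 27 over 5 shifts ⇒ peak ≥ ⌈27/5⌉ = 6, so 6 is optimal.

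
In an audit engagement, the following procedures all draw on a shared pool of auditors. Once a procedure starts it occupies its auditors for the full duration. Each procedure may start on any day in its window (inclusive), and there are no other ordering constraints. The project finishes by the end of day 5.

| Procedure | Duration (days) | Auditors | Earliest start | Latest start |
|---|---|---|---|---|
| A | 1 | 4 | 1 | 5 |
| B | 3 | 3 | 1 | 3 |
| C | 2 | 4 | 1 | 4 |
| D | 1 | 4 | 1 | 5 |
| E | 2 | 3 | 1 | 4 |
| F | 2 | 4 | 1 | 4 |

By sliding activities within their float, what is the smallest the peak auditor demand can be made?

Early-start (A@1, B@1, C@1, D@1, E@1, F@1) gives peak 22: d1:22  d2:14  d3:3  d4:0  d5:0.
Shift C→2, D→4, F→4.
Schedule A@1, B@1, C@2, D@4, E@1, F@4: d1:10  d2:10  d3:7  d4:8  d5:4 — peak 10.

10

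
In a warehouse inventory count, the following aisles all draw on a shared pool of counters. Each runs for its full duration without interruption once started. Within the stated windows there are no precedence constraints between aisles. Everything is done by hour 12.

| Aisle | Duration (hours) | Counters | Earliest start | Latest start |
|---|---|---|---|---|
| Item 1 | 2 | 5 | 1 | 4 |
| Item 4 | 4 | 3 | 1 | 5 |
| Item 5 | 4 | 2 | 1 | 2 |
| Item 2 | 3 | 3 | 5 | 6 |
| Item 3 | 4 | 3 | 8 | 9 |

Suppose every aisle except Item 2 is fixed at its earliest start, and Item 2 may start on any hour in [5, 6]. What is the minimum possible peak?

Item 2@5: h1:10  h2:10  h3:5  h4:5  h5:3  h6:3  h7:3  h8:3  h9:3  h10:3  h11:3  h12:0 → peak 10
Item 2@6: h1:10  h2:10  h3:5  h4:5  h5:0  h6:3  h7:3  h8:6  h9:3  h10:3  h11:3  h12:0 → peak 10
Best is Item 2@5, peak 10.

10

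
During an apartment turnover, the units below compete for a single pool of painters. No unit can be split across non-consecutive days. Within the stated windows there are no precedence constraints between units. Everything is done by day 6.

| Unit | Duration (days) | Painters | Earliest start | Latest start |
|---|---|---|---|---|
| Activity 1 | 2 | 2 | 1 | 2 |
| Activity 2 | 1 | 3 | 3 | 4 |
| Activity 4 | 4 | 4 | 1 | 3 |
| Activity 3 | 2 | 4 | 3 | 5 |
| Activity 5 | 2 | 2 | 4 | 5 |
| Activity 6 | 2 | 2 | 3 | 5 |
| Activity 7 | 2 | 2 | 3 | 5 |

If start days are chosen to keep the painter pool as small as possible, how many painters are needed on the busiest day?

Early-start (Activity 1@1, Activity 2@3, Activity 4@1, Activity 3@3, Activity 5@4, Activity 6@3, Activity 7@3) gives peak 15: d1:6  d2:6  d3:15  d4:14  d5:2  d6:0.
Shift Activity 3→5, Activity 7→5.
Schedule Activity 1@1, Activity 2@3, Activity 4@1, Activity 3@5, Activity 5@4, Activity 6@3, Activity 7@5: d1:6  d2:6  d3:9  d4:8  d5:8  d6:6 — peak 9.

9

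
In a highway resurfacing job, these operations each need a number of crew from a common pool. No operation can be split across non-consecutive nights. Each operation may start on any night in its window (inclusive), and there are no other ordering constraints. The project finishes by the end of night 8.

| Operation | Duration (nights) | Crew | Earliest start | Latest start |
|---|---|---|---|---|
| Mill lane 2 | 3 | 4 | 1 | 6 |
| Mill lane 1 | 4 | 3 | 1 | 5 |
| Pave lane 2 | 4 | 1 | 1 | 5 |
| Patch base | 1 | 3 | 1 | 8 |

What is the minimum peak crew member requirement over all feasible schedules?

4

Early-start (Mill lane 2@1, Mill lane 1@1, Pave lane 2@1, Patch base@1) gives peak 11: n1:11  n2:8  n3:8  n4:4  n5:0  n6:0  n7:0  n8:0.
Shift Mill lane 1→4, Pave lane 2→4, Patch base→8.
Schedule Mill lane 2@1, Mill lane 1@4, Pave lane 2@4, Patch base@8: n1:4  n2:4  n3:4  n4:4  n5:4  n6:4  n7:4  n8:3 — peak 4.
Total crew member-nights = 31 over 8 nights ⇒ peak ≥ ⌈31/8⌉ = 4, so 4 is optimal.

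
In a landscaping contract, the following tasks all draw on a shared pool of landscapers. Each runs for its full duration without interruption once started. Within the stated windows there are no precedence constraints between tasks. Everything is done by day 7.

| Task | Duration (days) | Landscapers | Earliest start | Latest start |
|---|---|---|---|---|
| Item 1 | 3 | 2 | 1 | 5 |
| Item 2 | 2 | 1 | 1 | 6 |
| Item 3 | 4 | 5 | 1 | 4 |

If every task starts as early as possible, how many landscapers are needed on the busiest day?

8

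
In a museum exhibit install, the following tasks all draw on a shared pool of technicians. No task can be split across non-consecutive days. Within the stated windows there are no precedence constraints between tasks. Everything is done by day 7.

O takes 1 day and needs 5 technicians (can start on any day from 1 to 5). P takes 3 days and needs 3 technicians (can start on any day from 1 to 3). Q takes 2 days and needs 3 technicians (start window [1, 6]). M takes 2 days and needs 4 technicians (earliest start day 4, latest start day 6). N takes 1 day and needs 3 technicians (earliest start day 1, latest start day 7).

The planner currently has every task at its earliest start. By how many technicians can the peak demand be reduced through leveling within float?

Early-start peak: d1:14  d2:6  d3:3  d4:4  d5:4  d6:0  d7:0 ⇒ 14.
Leveled (O@1, P@2, Q@2, M@5, N@4): d1:5  d2:6  d3:6  d4:6  d5:4  d6:4  d7:0 ⇒ 6.
Reduction 14 − 6 = 8.

8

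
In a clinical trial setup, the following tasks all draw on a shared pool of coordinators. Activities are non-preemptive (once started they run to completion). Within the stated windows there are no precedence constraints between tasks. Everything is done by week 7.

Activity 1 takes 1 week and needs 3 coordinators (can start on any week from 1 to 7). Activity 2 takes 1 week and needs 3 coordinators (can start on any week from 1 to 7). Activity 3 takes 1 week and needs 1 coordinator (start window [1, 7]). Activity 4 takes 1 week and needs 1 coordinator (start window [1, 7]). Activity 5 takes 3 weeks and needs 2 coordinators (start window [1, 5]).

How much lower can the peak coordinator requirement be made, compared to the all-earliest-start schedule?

Early-start peak: w1:10  w2:2  w3:2  w4:0  w5:0  w6:0  w7:0 ⇒ 10.
Leveled (Activity 1@1, Activity 2@2, Activity 3@3, Activity 4@3, Activity 5@4): w1:3  w2:3  w3:2  w4:2  w5:2  w6:2  w7:0 ⇒ 3.
Reduction 10 − 3 = 7.

7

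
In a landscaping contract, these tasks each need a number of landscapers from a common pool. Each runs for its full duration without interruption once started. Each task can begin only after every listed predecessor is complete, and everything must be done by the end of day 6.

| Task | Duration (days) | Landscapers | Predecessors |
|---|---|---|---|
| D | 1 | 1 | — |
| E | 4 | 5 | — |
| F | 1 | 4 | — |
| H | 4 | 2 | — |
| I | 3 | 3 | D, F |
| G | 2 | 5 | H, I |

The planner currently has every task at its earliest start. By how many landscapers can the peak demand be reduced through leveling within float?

2

Early-start peak: d1:12  d2:10  d3:10  d4:10  d5:5  d6:5 ⇒ 12.
Leveled (D@1, E@2, F@1, H@1, I@2, G@5): d1:7  d2:10  d3:10  d4:10  d5:10  d6:5 ⇒ 10.
Reduction 12 − 10 = 2.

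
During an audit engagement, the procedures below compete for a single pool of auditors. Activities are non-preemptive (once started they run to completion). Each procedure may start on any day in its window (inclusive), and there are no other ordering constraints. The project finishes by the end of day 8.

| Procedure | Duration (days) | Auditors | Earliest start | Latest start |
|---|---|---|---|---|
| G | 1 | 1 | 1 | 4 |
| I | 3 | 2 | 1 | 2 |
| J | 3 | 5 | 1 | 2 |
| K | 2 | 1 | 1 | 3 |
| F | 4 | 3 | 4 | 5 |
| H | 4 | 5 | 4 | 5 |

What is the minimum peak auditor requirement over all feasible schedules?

8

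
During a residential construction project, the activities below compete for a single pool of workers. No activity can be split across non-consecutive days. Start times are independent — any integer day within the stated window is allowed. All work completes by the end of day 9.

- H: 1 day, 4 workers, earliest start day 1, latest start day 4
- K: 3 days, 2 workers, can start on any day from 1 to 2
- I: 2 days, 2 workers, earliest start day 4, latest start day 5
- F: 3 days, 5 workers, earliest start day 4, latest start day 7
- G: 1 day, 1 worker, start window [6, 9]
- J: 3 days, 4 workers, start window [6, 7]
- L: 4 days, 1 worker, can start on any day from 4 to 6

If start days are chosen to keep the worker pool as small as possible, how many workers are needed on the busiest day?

7

Early-start (H@1, K@1, I@4, F@4, G@6, J@6, L@4) gives peak 11: d1:6  d2:2  d3:2  d4:8  d5:8  d6:11  d7:5  d8:4  d9:0.
Shift J→7, L→6.
Schedule H@1, K@1, I@4, F@4, G@6, J@7, L@6: d1:6  d2:2  d3:2  d4:7  d5:7  d6:7  d7:5  d8:5  d9:5 — peak 7.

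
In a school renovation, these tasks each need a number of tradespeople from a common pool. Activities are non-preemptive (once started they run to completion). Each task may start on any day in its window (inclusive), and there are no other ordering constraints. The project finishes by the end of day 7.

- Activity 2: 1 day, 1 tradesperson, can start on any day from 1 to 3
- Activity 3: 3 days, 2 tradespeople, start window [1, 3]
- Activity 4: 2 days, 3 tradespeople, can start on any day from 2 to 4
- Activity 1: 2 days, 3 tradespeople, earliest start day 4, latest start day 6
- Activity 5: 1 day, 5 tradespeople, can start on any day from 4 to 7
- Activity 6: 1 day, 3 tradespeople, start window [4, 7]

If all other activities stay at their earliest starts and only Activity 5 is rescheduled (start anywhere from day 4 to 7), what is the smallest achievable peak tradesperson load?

Activity 5@4: d1:3  d2:5  d3:5  d4:11  d5:3  d6:0  d7:0 → peak 11
Activity 5@5: d1:3  d2:5  d3:5  d4:6  d5:8  d6:0  d7:0 → peak 8
Activity 5@6: d1:3  d2:5  d3:5  d4:6  d5:3  d6:5  d7:0 → peak 6
Activity 5@7: d1:3  d2:5  d3:5  d4:6  d5:3  d6:0  d7:5 → peak 6
Best is Activity 5@6, peak 6.

6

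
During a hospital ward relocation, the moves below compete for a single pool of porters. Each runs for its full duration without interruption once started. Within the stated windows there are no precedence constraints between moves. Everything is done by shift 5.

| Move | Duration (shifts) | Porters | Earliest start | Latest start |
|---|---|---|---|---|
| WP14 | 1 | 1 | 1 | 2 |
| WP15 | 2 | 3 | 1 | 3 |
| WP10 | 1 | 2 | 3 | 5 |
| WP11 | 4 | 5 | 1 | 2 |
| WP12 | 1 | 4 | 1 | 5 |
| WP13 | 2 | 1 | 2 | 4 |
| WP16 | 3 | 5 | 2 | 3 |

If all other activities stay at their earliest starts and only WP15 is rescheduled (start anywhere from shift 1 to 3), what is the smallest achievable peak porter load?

14

WP15@1: s1:13  s2:14  s3:13  s4:10  s5:0 → peak 14
WP15@2: s1:10  s2:14  s3:16  s4:10  s5:0 → peak 16
WP15@3: s1:10  s2:11  s3:16  s4:13  s5:0 → peak 16
Best is WP15@1, peak 14.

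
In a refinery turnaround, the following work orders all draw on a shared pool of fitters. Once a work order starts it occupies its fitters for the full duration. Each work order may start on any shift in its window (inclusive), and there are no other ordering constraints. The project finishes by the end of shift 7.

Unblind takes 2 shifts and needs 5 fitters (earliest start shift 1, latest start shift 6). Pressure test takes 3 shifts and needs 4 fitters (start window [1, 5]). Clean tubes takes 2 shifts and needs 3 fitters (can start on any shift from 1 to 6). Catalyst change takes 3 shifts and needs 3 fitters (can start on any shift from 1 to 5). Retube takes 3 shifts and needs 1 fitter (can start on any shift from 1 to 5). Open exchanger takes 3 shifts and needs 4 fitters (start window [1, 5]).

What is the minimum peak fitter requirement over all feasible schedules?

Early-start (Unblind@1, Pressure test@1, Clean tubes@1, Catalyst change@1, Retube@1, Open exchanger@1) gives peak 20: s1:20  s2:20  s3:12  s4:0  s5:0  s6:0  s7:0.
Shift Clean tubes→3, Catalyst change→4, Retube→3, Open exchanger→5.
Schedule Unblind@1, Pressure test@1, Clean tubes@3, Catalyst change@4, Retube@3, Open exchanger@5: s1:9  s2:9  s3:8  s4:7  s5:8  s6:7  s7:4 — peak 9.

9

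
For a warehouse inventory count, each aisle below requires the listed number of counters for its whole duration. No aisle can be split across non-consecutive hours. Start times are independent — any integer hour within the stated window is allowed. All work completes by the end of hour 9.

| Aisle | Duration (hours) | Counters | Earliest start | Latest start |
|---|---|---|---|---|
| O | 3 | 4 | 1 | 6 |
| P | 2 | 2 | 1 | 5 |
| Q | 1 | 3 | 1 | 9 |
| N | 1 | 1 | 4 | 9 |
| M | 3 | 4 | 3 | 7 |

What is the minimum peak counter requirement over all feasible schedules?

4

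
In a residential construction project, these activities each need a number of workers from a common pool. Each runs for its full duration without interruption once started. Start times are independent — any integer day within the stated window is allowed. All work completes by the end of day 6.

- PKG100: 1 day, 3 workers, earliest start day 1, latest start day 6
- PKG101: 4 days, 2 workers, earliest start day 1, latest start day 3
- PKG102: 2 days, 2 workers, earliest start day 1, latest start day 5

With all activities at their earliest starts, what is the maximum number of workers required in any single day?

Early-start schedule: PKG100@1, PKG101@1, PKG102@1.
Load per day: day 1: 7, day 2: 4, day 3: 2, day 4: 2, day 5: 0, day 6: 0.
Peak is 7.

7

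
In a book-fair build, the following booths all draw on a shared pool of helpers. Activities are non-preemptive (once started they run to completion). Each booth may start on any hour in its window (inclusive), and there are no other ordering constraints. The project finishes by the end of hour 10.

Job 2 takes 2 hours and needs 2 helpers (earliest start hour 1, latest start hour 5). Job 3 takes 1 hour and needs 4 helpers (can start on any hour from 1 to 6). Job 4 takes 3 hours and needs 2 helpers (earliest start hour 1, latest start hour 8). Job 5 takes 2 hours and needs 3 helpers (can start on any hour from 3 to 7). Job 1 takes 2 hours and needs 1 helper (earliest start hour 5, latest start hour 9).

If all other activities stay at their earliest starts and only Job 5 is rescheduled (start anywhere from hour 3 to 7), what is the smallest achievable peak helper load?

8

Job 5@3: h1:8  h2:4  h3:5  h4:3  h5:1  h6:1  h7:0  h8:0  h9:0  h10:0 → peak 8
Job 5@4: h1:8  h2:4  h3:2  h4:3  h5:4  h6:1  h7:0  h8:0  h9:0  h10:0 → peak 8
Job 5@5: h1:8  h2:4  h3:2  h4:0  h5:4  h6:4  h7:0  h8:0  h9:0  h10:0 → peak 8
Job 5@6: h1:8  h2:4  h3:2  h4:0  h5:1  h6:4  h7:3  h8:0  h9:0  h10:0 → peak 8
Job 5@7: h1:8  h2:4  h3:2  h4:0  h5:1  h6:1  h7:3  h8:3  h9:0  h10:0 → peak 8
Best is Job 5@3, peak 8.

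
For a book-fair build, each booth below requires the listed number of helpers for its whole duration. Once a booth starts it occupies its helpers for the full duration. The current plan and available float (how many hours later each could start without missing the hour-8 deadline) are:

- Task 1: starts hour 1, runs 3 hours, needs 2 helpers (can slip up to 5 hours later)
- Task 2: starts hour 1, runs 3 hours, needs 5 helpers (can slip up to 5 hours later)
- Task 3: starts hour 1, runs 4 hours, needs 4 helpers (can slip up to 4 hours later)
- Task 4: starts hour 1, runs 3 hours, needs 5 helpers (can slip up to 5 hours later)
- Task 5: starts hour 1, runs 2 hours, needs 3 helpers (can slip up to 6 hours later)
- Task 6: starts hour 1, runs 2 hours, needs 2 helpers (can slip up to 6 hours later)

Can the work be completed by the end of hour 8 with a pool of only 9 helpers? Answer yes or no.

Schedule Task 1@1, Task 2@1, Task 3@4, Task 4@4, Task 5@7, Task 6@1: h1:9  h2:9  h3:7  h4:9  h5:9  h6:9  h7:7  h8:3 — peak 9 ≤ 9.

yes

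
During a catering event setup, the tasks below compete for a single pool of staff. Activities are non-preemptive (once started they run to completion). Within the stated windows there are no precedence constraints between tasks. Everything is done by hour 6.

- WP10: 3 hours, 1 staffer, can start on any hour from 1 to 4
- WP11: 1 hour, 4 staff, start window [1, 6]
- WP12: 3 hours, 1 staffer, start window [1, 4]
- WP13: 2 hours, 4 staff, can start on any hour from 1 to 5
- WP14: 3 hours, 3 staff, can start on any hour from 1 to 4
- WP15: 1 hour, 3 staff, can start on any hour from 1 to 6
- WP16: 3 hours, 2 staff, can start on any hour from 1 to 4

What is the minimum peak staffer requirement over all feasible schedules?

7

Early-start (WP10@1, WP11@1, WP12@1, WP13@1, WP14@1, WP15@1, WP16@1) gives peak 18: h1:18  h2:11  h3:7  h4:0  h5:0  h6:0.
Shift WP13→5, WP14→2, WP15→5, WP16→2.
Schedule WP10@1, WP11@1, WP12@1, WP13@5, WP14@2, WP15@5, WP16@2: h1:6  h2:7  h3:7  h4:5  h5:7  h6:4 — peak 7.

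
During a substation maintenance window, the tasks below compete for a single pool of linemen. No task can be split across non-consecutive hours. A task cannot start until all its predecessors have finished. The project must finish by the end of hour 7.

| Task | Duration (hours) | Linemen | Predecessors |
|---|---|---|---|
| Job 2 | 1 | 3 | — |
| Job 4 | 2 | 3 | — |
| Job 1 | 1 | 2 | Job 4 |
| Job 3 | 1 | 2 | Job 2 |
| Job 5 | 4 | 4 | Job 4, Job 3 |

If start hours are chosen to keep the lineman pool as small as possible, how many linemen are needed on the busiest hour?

6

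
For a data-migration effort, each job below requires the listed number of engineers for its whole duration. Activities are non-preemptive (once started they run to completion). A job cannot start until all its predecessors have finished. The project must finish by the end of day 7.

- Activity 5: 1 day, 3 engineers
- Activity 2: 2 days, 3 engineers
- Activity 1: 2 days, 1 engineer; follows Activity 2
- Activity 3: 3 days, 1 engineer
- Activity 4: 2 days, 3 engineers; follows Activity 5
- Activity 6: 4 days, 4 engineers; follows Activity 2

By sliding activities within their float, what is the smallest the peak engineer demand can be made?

Early-start (Activity 5@1, Activity 2@1, Activity 1@3, Activity 3@1, Activity 4@2, Activity 6@3) gives peak 9: d1:7  d2:7  d3:9  d4:5  d5:4  d6:4  d7:0.
Shift Activity 3→3, Activity 6→4.
Schedule Activity 5@1, Activity 2@1, Activity 1@3, Activity 3@3, Activity 4@2, Activity 6@4: d1:6  d2:6  d3:5  d4:6  d5:5  d6:4  d7:4 — peak 6.
Total engineer-days = 36 over 7 days ⇒ peak ≥ ⌈36/7⌉ = 6, so 6 is optimal.

6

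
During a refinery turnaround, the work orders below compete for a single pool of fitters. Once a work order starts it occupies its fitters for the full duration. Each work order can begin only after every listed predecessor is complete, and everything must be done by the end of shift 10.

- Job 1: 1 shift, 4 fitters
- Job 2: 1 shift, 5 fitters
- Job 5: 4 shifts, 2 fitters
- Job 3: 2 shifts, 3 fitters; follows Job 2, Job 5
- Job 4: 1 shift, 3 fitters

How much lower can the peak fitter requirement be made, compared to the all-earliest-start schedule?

9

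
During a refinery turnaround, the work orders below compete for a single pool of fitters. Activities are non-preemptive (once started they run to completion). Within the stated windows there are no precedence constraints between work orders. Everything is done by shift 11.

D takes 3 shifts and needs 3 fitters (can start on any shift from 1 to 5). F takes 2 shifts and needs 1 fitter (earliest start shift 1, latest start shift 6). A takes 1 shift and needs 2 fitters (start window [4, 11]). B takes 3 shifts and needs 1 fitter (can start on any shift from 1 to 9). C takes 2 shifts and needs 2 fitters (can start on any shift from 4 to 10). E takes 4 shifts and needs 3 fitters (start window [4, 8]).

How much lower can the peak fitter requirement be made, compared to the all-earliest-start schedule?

4

Early-start peak: s1:5  s2:5  s3:4  s4:7  s5:5  s6:3  s7:3  s8:0  s9:0  s10:0  s11:0 ⇒ 7.
Leveled (D@1, F@4, A@4, B@5, C@6, E@8): s1:3  s2:3  s3:3  s4:3  s5:2  s6:3  s7:3  s8:3  s9:3  s10:3  s11:3 ⇒ 3.
Reduction 7 − 3 = 4.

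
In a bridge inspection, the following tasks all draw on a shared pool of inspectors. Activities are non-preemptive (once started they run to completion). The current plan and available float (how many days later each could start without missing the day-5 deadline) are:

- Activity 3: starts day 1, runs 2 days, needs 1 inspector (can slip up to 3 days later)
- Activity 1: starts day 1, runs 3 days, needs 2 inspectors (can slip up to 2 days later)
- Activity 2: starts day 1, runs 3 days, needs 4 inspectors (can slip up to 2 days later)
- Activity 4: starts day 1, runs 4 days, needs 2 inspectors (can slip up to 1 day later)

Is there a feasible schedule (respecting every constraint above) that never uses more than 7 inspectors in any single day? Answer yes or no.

The minimum achievable peak is 8; 7 < 8, so no feasible schedule stays within the cap.

no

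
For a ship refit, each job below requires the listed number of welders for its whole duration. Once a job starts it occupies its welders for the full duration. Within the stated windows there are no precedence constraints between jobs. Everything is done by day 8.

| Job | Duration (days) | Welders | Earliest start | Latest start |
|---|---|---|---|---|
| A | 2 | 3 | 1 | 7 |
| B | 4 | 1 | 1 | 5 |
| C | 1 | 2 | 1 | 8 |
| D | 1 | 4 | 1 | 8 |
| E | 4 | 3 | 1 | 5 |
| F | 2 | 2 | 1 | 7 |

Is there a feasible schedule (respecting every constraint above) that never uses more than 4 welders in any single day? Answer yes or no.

The minimum achievable peak is 5; 4 < 5, so no feasible schedule stays within the cap.

no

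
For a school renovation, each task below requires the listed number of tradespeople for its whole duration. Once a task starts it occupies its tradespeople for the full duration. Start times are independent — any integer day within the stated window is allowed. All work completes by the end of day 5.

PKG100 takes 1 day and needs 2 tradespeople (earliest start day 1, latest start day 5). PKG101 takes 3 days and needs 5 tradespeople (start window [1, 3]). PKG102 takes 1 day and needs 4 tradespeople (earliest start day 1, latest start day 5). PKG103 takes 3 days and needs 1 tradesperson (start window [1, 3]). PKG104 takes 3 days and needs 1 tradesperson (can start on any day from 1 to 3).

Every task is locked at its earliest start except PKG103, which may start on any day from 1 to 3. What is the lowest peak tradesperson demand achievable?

12

PKG103@1: d1:13  d2:7  d3:7  d4:0  d5:0 → peak 13
PKG103@2: d1:12  d2:7  d3:7  d4:1  d5:0 → peak 12
PKG103@3: d1:12  d2:6  d3:7  d4:1  d5:1 → peak 12
Best is PKG103@2, peak 12.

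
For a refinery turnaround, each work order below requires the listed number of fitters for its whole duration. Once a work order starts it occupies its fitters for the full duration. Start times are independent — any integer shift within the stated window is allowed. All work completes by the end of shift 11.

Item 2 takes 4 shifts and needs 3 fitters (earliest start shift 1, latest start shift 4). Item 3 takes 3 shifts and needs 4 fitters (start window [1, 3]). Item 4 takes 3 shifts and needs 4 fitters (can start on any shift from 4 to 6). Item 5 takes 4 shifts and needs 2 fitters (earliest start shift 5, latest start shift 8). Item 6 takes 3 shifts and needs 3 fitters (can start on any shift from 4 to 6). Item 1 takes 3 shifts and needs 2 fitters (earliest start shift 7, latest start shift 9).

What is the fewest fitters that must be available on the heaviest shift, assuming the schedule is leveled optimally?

7

Early-start (Item 2@1, Item 3@1, Item 4@4, Item 5@5, Item 6@4, Item 1@7) gives peak 10: s1:7  s2:7  s3:7  s4:10  s5:9  s6:9  s7:4  s8:4  s9:2  s10:0  s11:0.
Shift Item 5→7, Item 6→5.
Schedule Item 2@1, Item 3@1, Item 4@4, Item 5@7, Item 6@5, Item 1@7: s1:7  s2:7  s3:7  s4:7  s5:7  s6:7  s7:7  s8:4  s9:4  s10:2  s11:0 — peak 7.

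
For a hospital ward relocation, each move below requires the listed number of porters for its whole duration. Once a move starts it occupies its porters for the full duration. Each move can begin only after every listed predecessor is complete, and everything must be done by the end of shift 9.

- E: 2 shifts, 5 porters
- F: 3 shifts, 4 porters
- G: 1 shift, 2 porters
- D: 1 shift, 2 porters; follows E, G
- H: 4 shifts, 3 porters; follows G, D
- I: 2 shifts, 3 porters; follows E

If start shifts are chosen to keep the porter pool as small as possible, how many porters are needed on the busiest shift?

6

Early-start (E@1, F@1, G@1, D@3, H@4, I@3) gives peak 11: s1:11  s2:9  s3:9  s4:6  s5:3  s6:3  s7:3  s8:0  s9:0.
Shift F→3, G→3, D→4, H→6, I→6.
Schedule E@1, F@3, G@3, D@4, H@6, I@6: s1:5  s2:5  s3:6  s4:6  s5:4  s6:6  s7:6  s8:3  s9:3 — peak 6.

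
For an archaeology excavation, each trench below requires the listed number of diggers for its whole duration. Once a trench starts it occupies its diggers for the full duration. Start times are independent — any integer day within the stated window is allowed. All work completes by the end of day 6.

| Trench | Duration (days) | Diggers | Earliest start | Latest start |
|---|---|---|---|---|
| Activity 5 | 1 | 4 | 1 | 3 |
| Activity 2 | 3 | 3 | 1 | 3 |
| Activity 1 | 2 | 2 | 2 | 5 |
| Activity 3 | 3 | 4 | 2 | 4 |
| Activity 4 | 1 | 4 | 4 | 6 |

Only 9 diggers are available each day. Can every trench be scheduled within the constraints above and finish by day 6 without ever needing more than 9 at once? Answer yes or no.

yes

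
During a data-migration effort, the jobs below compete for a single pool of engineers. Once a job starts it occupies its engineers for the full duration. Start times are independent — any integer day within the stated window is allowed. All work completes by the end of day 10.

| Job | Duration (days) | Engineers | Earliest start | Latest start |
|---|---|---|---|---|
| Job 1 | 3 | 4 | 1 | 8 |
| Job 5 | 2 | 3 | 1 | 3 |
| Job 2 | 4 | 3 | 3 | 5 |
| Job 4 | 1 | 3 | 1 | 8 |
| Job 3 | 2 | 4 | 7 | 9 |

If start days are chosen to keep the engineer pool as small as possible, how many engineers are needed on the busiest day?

Early-start (Job 1@1, Job 5@1, Job 2@3, Job 4@1, Job 3@7) gives peak 10: d1:10  d2:7  d3:7  d4:3  d5:3  d6:3  d7:4  d8:4  d9:0  d10:0.
Shift Job 4→4.
Schedule Job 1@1, Job 5@1, Job 2@3, Job 4@4, Job 3@7: d1:7  d2:7  d3:7  d4:6  d5:3  d6:3  d7:4  d8:4  d9:0  d10:0 — peak 7.

7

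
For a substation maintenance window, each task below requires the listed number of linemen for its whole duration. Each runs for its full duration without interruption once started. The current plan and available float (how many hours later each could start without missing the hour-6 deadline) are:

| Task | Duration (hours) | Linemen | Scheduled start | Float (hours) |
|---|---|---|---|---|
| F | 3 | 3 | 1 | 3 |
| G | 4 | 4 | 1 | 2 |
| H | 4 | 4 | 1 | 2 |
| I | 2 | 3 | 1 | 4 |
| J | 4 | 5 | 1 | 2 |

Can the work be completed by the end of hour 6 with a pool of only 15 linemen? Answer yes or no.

The minimum achievable peak is 16; 15 < 16, so no feasible schedule stays within the cap.

no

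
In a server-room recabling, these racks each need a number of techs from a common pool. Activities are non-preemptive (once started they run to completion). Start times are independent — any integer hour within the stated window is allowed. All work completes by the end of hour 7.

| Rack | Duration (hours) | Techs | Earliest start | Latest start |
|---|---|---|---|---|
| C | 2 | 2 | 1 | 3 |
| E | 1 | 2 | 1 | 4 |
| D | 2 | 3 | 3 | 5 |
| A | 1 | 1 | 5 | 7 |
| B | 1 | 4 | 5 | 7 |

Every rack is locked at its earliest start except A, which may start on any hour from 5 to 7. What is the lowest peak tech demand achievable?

4

A@5: h1:4  h2:2  h3:3  h4:3  h5:5  h6:0  h7:0 → peak 5
A@6: h1:4  h2:2  h3:3  h4:3  h5:4  h6:1  h7:0 → peak 4
A@7: h1:4  h2:2  h3:3  h4:3  h5:4  h6:0  h7:1 → peak 4
Best is A@6, peak 4.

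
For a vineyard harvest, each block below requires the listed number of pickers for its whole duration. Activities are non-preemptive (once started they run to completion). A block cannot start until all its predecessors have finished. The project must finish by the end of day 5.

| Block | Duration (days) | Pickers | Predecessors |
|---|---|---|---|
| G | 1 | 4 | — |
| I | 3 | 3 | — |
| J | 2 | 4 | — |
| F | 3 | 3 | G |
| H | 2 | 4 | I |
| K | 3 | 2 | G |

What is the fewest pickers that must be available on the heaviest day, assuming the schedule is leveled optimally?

11

Early-start (G@1, I@1, J@1, F@2, H@4, K@2) gives peak 12: d1:11  d2:12  d3:8  d4:9  d5:4.
Shift K→3.
Schedule G@1, I@1, J@1, F@2, H@4, K@3: d1:11  d2:10  d3:8  d4:9  d5:6 — peak 11.
No arrangement of the 20 feasible schedules does better.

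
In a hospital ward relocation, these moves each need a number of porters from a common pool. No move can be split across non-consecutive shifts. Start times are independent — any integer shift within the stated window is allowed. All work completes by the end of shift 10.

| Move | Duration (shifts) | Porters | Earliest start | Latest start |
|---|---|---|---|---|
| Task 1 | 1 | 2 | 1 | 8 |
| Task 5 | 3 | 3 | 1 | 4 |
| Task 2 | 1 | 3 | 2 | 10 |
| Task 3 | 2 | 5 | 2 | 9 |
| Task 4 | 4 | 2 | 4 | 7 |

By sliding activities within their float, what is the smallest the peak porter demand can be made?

5

Early-start (Task 1@1, Task 5@1, Task 2@2, Task 3@2, Task 4@4) gives peak 11: s1:5  s2:11  s3:8  s4:2  s5:2  s6:2  s7:2  s8:0  s9:0  s10:0.
Shift Task 2→4, Task 3→5, Task 4→7.
Schedule Task 1@1, Task 5@1, Task 2@4, Task 3@5, Task 4@7: s1:5  s2:3  s3:3  s4:3  s5:5  s6:5  s7:2  s8:2  s9:2  s10:2 — peak 5.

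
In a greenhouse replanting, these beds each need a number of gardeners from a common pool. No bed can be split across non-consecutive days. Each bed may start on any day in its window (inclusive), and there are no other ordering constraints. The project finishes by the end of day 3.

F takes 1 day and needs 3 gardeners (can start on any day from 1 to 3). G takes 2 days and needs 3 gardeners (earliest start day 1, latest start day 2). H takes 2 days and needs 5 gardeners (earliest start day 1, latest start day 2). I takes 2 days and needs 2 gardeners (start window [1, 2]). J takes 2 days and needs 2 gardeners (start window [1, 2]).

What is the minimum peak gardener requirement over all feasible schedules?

12

Early-start (F@1, G@1, H@1, I@1, J@1) gives peak 15: d1:15  d2:12  d3:0.
Shift I→2, J→2.
Schedule F@1, G@1, H@1, I@2, J@2: d1:11  d2:12  d3:4 — peak 12.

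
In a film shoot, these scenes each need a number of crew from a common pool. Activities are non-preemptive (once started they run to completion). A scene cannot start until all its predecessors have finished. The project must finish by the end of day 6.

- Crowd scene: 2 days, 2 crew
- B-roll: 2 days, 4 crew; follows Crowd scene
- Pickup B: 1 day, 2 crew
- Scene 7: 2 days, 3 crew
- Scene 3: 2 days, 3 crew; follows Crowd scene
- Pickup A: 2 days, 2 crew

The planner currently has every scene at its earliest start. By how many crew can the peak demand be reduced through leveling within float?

Early-start peak: d1:9  d2:7  d3:7  d4:7  d5:0  d6:0 ⇒ 9.
Leveled (Crowd scene@1, B-roll@3, Pickup B@1, Scene 7@5, Scene 3@5, Pickup A@1): d1:6  d2:4  d3:4  d4:4  d5:6  d6:6 ⇒ 6.
Reduction 9 − 6 = 3.

3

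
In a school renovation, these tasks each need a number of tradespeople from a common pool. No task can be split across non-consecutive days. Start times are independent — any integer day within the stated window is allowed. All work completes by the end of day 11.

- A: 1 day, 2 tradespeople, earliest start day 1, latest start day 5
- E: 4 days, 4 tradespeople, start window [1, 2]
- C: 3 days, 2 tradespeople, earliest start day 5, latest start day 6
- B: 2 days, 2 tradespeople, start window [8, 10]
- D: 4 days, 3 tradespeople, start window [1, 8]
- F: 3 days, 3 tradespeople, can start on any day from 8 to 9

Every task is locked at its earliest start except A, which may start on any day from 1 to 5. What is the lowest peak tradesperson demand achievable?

7

A@1: d1:9  d2:7  d3:7  d4:7  d5:2  d6:2  d7:2  d8:5  d9:5  d10:3  d11:0 → peak 9
A@2: d1:7  d2:9  d3:7  d4:7  d5:2  d6:2  d7:2  d8:5  d9:5  d10:3  d11:0 → peak 9
A@3: d1:7  d2:7  d3:9  d4:7  d5:2  d6:2  d7:2  d8:5  d9:5  d10:3  d11:0 → peak 9
A@4: d1:7  d2:7  d3:7  d4:9  d5:2  d6:2  d7:2  d8:5  d9:5  d10:3  d11:0 → peak 9
A@5: d1:7  d2:7  d3:7  d4:7  d5:4  d6:2  d7:2  d8:5  d9:5  d10:3  d11:0 → peak 7
Best is A@5, peak 7.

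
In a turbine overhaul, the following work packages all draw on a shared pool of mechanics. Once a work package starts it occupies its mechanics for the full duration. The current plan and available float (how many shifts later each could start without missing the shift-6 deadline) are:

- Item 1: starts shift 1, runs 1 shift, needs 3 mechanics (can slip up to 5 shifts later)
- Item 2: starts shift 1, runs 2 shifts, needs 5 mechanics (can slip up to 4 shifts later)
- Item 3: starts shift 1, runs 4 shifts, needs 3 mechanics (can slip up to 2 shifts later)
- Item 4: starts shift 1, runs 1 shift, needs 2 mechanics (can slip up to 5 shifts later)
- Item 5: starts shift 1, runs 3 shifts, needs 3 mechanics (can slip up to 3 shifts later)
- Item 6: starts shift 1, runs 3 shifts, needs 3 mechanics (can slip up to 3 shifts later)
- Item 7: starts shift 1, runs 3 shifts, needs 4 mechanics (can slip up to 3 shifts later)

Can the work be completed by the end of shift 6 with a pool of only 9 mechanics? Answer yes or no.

no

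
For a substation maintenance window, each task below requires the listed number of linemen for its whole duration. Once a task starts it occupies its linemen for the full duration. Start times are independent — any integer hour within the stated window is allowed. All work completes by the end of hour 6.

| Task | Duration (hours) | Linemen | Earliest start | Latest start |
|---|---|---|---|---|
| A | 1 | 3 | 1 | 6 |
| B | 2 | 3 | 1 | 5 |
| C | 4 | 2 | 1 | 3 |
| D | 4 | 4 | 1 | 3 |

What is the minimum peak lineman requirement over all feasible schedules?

6

Early-start (A@1, B@1, C@1, D@1) gives peak 12: h1:12  h2:9  h3:6  h4:6  h5:0  h6:0.
Shift C→2, D→3.
Schedule A@1, B@1, C@2, D@3: h1:6  h2:5  h3:6  h4:6  h5:6  h6:4 — peak 6.
Total lineman-hours = 33 over 6 hours ⇒ peak ≥ ⌈33/6⌉ = 6, so 6 is optimal.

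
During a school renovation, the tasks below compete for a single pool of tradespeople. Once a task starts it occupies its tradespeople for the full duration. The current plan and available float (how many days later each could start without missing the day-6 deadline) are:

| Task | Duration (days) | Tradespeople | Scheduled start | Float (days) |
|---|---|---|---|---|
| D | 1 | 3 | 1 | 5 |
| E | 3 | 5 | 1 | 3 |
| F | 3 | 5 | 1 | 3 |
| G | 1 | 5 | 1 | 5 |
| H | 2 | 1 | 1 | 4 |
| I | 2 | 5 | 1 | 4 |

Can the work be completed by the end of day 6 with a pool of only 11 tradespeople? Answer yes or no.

Schedule D@1, E@1, F@2, G@4, H@5, I@5: d1:8  d2:10  d3:10  d4:10  d5:6  d6:6 — peak 10 ≤ 11.

yes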